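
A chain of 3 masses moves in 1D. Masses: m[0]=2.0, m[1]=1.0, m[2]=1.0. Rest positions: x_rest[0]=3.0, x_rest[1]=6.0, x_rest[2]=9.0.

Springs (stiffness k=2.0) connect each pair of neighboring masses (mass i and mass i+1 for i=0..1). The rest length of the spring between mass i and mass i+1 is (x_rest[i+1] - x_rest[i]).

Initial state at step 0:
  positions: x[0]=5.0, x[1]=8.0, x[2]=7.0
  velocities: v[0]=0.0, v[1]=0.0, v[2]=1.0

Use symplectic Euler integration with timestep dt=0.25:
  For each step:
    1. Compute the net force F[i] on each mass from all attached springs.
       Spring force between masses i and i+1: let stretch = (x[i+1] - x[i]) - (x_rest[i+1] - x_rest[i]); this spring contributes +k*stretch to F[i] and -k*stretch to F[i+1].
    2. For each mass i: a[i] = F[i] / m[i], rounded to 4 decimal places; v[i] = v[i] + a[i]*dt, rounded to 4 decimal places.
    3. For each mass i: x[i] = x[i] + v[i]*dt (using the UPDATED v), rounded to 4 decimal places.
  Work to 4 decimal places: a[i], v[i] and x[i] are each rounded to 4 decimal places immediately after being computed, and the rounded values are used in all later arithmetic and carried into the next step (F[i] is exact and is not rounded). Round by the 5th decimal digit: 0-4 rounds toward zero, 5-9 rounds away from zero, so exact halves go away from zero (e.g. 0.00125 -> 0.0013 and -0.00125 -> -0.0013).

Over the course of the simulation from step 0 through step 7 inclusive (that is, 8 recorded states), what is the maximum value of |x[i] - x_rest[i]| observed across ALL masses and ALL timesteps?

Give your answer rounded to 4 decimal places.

Step 0: x=[5.0000 8.0000 7.0000] v=[0.0000 0.0000 1.0000]
Step 1: x=[5.0000 7.5000 7.7500] v=[0.0000 -2.0000 3.0000]
Step 2: x=[4.9688 6.7188 8.8438] v=[-0.1250 -3.1250 4.3750]
Step 3: x=[4.8594 5.9844 10.0469] v=[-0.4375 -2.9375 4.8125]
Step 4: x=[4.6328 5.6172 11.1172] v=[-0.9063 -1.4688 4.2813]
Step 5: x=[4.2803 5.8145 11.8750] v=[-1.4102 0.7890 3.0313]
Step 6: x=[3.8361 6.5776 12.2503] v=[-1.7767 3.0522 1.5011]
Step 7: x=[3.3758 7.7071 12.2915] v=[-1.8413 4.5178 0.1648]
Max displacement = 3.2915

Answer: 3.2915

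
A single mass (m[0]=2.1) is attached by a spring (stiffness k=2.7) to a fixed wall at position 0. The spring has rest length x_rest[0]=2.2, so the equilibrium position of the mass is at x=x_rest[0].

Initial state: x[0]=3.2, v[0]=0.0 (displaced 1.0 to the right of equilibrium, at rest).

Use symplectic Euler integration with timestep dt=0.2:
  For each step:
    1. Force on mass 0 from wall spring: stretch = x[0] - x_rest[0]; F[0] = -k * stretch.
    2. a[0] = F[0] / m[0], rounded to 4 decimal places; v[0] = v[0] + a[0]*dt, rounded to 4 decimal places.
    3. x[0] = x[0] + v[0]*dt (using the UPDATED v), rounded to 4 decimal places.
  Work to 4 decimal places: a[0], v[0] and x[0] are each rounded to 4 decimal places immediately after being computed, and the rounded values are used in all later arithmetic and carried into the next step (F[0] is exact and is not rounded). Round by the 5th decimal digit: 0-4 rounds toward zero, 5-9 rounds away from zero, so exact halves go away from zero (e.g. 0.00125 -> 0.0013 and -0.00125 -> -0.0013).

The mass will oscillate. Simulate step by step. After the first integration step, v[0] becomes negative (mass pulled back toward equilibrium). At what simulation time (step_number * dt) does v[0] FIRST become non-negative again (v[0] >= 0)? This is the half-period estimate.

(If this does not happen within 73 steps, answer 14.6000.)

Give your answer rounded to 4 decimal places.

Answer: 2.8000

Derivation:
Step 0: x=[3.2000] v=[0.0000]
Step 1: x=[3.1486] v=[-0.2571]
Step 2: x=[3.0484] v=[-0.5010]
Step 3: x=[2.9046] v=[-0.7192]
Step 4: x=[2.7245] v=[-0.9004]
Step 5: x=[2.5174] v=[-1.0353]
Step 6: x=[2.2940] v=[-1.1169]
Step 7: x=[2.0658] v=[-1.1411]
Step 8: x=[1.8445] v=[-1.1066]
Step 9: x=[1.6415] v=[-1.0152]
Step 10: x=[1.4672] v=[-0.8716]
Step 11: x=[1.3306] v=[-0.6832]
Step 12: x=[1.2387] v=[-0.4596]
Step 13: x=[1.1962] v=[-0.2124]
Step 14: x=[1.2053] v=[0.0457]
First v>=0 after going negative at step 14, time=2.8000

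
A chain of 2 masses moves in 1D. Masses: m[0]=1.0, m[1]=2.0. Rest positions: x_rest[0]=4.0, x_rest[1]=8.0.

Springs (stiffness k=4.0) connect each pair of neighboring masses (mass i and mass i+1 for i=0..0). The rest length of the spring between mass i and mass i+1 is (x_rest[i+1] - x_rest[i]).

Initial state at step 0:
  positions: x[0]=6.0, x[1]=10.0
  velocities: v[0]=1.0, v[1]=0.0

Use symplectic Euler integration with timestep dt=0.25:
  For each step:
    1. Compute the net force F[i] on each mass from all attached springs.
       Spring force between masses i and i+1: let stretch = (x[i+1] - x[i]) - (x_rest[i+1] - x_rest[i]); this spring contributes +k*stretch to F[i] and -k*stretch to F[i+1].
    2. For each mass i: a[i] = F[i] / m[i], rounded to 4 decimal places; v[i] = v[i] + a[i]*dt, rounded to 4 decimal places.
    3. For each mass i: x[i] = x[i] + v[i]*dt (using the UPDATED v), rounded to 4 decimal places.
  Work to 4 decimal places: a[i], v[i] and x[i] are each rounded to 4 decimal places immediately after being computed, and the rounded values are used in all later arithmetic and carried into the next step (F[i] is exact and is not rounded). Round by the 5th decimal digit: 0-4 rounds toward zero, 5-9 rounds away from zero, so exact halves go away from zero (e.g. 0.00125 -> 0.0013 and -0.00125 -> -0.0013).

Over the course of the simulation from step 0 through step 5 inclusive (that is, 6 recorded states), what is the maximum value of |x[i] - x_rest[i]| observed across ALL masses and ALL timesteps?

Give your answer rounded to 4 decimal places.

Step 0: x=[6.0000 10.0000] v=[1.0000 0.0000]
Step 1: x=[6.2500 10.0000] v=[1.0000 0.0000]
Step 2: x=[6.4375 10.0313] v=[0.7500 0.1250]
Step 3: x=[6.5235 10.1133] v=[0.3438 0.3281]
Step 4: x=[6.5069 10.2466] v=[-0.0664 0.5332]
Step 5: x=[6.4252 10.4125] v=[-0.3267 0.6634]
Max displacement = 2.5235

Answer: 2.5235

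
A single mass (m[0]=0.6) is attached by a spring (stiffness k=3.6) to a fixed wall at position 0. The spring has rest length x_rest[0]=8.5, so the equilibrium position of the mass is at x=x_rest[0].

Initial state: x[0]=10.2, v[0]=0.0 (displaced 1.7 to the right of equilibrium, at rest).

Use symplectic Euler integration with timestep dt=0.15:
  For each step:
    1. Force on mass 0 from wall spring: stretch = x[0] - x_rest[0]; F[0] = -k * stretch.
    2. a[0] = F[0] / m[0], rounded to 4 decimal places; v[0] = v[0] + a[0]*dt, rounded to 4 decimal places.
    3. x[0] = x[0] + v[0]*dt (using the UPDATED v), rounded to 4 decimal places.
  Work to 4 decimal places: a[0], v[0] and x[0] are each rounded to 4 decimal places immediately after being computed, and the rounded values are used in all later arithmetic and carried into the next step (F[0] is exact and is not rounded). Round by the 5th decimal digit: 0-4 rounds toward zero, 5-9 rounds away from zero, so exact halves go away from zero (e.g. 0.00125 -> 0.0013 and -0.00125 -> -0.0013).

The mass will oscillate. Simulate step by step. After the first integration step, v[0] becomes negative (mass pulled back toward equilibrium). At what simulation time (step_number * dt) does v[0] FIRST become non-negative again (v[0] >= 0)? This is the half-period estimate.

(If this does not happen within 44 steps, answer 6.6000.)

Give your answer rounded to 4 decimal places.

Step 0: x=[10.2000] v=[0.0000]
Step 1: x=[9.9705] v=[-1.5300]
Step 2: x=[9.5425] v=[-2.8535]
Step 3: x=[8.9737] v=[-3.7918]
Step 4: x=[8.3410] v=[-4.2181]
Step 5: x=[7.7298] v=[-4.0750]
Step 6: x=[7.2225] v=[-3.3818]
Step 7: x=[6.8877] v=[-2.2321]
Step 8: x=[6.7706] v=[-0.7810]
Step 9: x=[6.8869] v=[0.7755]
First v>=0 after going negative at step 9, time=1.3500

Answer: 1.3500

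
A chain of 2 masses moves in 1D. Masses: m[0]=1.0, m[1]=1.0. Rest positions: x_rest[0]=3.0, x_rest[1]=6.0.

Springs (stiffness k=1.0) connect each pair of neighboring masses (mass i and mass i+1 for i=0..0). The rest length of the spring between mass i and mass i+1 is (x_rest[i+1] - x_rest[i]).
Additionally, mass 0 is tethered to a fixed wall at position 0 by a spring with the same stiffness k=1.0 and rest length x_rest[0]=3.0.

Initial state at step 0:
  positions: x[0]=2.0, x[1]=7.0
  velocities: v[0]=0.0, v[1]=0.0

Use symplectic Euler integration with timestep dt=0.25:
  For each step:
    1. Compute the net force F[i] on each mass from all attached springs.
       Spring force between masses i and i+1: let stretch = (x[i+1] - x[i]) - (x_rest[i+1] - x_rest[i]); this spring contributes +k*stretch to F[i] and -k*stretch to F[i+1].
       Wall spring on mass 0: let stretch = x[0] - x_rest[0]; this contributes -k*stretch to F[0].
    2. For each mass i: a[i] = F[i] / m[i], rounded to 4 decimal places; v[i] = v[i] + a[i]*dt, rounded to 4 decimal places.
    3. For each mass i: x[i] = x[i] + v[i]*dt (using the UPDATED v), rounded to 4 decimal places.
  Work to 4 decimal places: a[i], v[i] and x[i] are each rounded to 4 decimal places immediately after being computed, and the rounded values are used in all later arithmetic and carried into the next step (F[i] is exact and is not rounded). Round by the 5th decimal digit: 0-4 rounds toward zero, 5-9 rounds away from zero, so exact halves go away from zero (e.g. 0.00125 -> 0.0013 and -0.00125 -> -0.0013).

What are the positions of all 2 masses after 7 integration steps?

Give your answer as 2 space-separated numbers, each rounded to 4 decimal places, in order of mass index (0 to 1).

Step 0: x=[2.0000 7.0000] v=[0.0000 0.0000]
Step 1: x=[2.1875 6.8750] v=[0.7500 -0.5000]
Step 2: x=[2.5313 6.6445] v=[1.3750 -0.9219]
Step 3: x=[2.9739 6.3445] v=[1.7705 -1.2002]
Step 4: x=[3.4413 6.0213] v=[1.8697 -1.2929]
Step 5: x=[3.8549 5.7243] v=[1.6544 -1.1879]
Step 6: x=[4.1444 5.4980] v=[1.1580 -0.9053]
Step 7: x=[4.2595 5.3746] v=[0.4603 -0.4937]

Answer: 4.2595 5.3746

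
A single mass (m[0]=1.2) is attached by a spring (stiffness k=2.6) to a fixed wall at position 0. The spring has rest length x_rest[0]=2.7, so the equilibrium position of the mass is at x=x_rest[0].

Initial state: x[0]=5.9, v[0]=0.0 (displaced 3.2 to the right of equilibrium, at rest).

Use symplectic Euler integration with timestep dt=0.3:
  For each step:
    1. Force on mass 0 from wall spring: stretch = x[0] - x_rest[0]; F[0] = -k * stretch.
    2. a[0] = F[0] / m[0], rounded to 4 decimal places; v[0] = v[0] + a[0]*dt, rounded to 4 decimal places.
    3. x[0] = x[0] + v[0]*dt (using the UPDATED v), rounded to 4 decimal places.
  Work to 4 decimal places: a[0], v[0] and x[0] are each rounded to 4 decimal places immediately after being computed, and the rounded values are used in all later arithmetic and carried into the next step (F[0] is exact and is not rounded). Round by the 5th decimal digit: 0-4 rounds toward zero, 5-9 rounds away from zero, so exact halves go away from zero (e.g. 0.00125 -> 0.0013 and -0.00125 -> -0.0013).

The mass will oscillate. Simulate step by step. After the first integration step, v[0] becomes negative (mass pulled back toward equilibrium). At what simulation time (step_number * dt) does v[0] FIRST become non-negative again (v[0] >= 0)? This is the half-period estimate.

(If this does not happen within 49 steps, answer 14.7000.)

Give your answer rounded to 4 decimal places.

Answer: 2.4000

Derivation:
Step 0: x=[5.9000] v=[0.0000]
Step 1: x=[5.2760] v=[-2.0800]
Step 2: x=[4.1497] v=[-3.7544]
Step 3: x=[2.7407] v=[-4.6967]
Step 4: x=[1.3237] v=[-4.7232]
Step 5: x=[0.1751] v=[-3.8286]
Step 6: x=[-0.4811] v=[-2.1874]
Step 7: x=[-0.5170] v=[-0.1197]
Step 8: x=[0.0744] v=[1.9714]
First v>=0 after going negative at step 8, time=2.4000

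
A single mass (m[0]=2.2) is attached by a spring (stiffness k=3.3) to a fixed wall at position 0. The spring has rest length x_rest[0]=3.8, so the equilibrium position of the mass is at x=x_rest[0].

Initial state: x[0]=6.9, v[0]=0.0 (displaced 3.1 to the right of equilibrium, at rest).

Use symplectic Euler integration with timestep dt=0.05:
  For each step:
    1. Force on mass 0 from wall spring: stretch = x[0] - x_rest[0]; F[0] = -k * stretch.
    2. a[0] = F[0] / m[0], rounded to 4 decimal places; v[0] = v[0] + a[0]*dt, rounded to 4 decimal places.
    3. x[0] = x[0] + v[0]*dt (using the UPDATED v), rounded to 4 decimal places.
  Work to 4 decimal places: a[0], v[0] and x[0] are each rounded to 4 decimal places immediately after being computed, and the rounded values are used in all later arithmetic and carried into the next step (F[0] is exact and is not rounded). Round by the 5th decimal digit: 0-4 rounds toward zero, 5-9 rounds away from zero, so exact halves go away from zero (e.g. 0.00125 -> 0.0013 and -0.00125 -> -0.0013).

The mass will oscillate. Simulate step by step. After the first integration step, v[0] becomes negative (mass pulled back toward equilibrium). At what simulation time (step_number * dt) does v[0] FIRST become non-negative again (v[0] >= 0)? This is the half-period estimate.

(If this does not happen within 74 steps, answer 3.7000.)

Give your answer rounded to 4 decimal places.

Answer: 2.6000

Derivation:
Step 0: x=[6.9000] v=[0.0000]
Step 1: x=[6.8884] v=[-0.2325]
Step 2: x=[6.8652] v=[-0.4641]
Step 3: x=[6.8305] v=[-0.6940]
Step 4: x=[6.7844] v=[-0.9213]
Step 5: x=[6.7271] v=[-1.1451]
Step 6: x=[6.6589] v=[-1.3646]
Step 7: x=[6.5800] v=[-1.5790]
Step 8: x=[6.4906] v=[-1.7875]
Step 9: x=[6.3911] v=[-1.9893]
Step 10: x=[6.2819] v=[-2.1836]
Step 11: x=[6.1634] v=[-2.3697]
Step 12: x=[6.0361] v=[-2.5470]
Step 13: x=[5.9004] v=[-2.7147]
Step 14: x=[5.7568] v=[-2.8722]
Step 15: x=[5.6059] v=[-3.0190]
Step 16: x=[5.4482] v=[-3.1544]
Step 17: x=[5.2843] v=[-3.2780]
Step 18: x=[5.1148] v=[-3.3893]
Step 19: x=[4.9404] v=[-3.4879]
Step 20: x=[4.7617] v=[-3.5734]
Step 21: x=[4.5794] v=[-3.6455]
Step 22: x=[4.3942] v=[-3.7040]
Step 23: x=[4.2068] v=[-3.7486]
Step 24: x=[4.0178] v=[-3.7791]
Step 25: x=[3.8280] v=[-3.7954]
Step 26: x=[3.6381] v=[-3.7975]
Step 27: x=[3.4488] v=[-3.7854]
Step 28: x=[3.2608] v=[-3.7591]
Step 29: x=[3.0749] v=[-3.7187]
Step 30: x=[2.8917] v=[-3.6643]
Step 31: x=[2.7119] v=[-3.5962]
Step 32: x=[2.5362] v=[-3.5146]
Step 33: x=[2.3652] v=[-3.4198]
Step 34: x=[2.1996] v=[-3.3122]
Step 35: x=[2.0400] v=[-3.1922]
Step 36: x=[1.8870] v=[-3.0602]
Step 37: x=[1.7412] v=[-2.9167]
Step 38: x=[1.6031] v=[-2.7623]
Step 39: x=[1.4732] v=[-2.5975]
Step 40: x=[1.3521] v=[-2.4230]
Step 41: x=[1.2401] v=[-2.2394]
Step 42: x=[1.1377] v=[-2.0474]
Step 43: x=[1.0453] v=[-1.8477]
Step 44: x=[0.9632] v=[-1.6411]
Step 45: x=[0.8918] v=[-1.4283]
Step 46: x=[0.8313] v=[-1.2102]
Step 47: x=[0.7819] v=[-0.9875]
Step 48: x=[0.7438] v=[-0.7611]
Step 49: x=[0.7172] v=[-0.5319]
Step 50: x=[0.7022] v=[-0.3007]
Step 51: x=[0.6988] v=[-0.0684]
Step 52: x=[0.7070] v=[0.1642]
First v>=0 after going negative at step 52, time=2.6000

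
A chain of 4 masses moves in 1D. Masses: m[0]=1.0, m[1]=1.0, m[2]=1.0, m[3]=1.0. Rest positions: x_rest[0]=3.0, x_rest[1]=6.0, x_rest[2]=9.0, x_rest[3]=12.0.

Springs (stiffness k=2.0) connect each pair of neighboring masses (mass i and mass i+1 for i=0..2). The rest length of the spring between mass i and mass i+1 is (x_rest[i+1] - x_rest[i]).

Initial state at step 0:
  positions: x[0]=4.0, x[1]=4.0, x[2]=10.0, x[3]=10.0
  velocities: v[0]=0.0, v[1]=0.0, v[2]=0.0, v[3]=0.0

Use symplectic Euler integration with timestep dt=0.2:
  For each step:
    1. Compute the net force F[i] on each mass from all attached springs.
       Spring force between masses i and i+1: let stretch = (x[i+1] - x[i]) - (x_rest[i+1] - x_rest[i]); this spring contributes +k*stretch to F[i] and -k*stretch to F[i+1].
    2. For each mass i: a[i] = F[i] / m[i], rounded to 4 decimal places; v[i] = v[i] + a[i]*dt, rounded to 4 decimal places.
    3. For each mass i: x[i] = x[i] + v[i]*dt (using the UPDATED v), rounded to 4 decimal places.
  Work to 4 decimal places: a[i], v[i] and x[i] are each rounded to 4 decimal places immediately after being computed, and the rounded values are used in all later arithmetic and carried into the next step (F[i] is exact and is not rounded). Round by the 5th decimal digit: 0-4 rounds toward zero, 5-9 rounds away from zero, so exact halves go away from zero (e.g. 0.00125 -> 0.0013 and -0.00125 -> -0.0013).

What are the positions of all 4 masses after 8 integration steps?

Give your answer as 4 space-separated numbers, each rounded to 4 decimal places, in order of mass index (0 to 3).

Answer: 2.1288 5.8213 8.1787 11.8712

Derivation:
Step 0: x=[4.0000 4.0000 10.0000 10.0000] v=[0.0000 0.0000 0.0000 0.0000]
Step 1: x=[3.7600 4.4800 9.5200 10.2400] v=[-1.2000 2.4000 -2.4000 1.2000]
Step 2: x=[3.3376 5.3056 8.6944 10.6624] v=[-2.1120 4.1280 -4.1280 2.1120]
Step 3: x=[2.8326 6.2449 7.7551 11.1674] v=[-2.5248 4.6963 -4.6963 2.5248]
Step 4: x=[2.3606 7.0320 6.9680 11.6394] v=[-2.3599 3.9355 -3.9355 2.3599]
Step 5: x=[2.0223 7.4403 6.5597 11.9777] v=[-1.6913 2.0413 -2.0413 1.6913]
Step 6: x=[1.8775 7.3447 6.6553 12.1225] v=[-0.7241 -0.4781 0.4781 0.7241]
Step 7: x=[1.9301 6.7566 7.2434 12.0699] v=[0.2628 -2.9407 2.9407 -0.2628]
Step 8: x=[2.1288 5.8213 8.1787 11.8712] v=[0.9934 -4.6766 4.6766 -0.9934]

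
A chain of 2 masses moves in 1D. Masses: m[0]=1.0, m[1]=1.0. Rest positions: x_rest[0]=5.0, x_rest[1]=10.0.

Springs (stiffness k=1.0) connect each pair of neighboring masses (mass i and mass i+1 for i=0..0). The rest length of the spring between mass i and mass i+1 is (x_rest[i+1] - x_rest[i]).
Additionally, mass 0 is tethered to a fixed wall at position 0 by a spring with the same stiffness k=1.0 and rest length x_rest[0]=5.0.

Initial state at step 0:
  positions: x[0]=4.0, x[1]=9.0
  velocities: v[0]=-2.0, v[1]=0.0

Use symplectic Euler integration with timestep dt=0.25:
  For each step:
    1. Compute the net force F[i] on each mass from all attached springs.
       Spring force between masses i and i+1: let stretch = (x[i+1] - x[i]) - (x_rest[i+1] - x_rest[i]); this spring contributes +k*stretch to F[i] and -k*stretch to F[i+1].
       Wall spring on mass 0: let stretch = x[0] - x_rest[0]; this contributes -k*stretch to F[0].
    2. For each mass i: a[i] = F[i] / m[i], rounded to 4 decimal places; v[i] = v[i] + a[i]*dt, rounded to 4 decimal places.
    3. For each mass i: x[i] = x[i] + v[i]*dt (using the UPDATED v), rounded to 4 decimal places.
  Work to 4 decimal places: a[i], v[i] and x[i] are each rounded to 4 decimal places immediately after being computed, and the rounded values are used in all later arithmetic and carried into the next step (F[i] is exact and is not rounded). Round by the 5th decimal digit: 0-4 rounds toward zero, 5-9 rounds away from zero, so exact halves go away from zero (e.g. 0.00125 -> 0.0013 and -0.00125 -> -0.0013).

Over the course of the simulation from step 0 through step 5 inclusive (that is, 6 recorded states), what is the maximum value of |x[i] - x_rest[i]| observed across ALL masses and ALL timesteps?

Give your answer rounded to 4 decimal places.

Step 0: x=[4.0000 9.0000] v=[-2.0000 0.0000]
Step 1: x=[3.5625 9.0000] v=[-1.7500 0.0000]
Step 2: x=[3.2422 8.9727] v=[-1.2813 -0.1094]
Step 3: x=[3.0774 8.8997] v=[-0.6592 -0.2920]
Step 4: x=[3.0842 8.7753] v=[0.0270 -0.4976]
Step 5: x=[3.2539 8.6077] v=[0.6787 -0.6704]
Max displacement = 1.9226

Answer: 1.9226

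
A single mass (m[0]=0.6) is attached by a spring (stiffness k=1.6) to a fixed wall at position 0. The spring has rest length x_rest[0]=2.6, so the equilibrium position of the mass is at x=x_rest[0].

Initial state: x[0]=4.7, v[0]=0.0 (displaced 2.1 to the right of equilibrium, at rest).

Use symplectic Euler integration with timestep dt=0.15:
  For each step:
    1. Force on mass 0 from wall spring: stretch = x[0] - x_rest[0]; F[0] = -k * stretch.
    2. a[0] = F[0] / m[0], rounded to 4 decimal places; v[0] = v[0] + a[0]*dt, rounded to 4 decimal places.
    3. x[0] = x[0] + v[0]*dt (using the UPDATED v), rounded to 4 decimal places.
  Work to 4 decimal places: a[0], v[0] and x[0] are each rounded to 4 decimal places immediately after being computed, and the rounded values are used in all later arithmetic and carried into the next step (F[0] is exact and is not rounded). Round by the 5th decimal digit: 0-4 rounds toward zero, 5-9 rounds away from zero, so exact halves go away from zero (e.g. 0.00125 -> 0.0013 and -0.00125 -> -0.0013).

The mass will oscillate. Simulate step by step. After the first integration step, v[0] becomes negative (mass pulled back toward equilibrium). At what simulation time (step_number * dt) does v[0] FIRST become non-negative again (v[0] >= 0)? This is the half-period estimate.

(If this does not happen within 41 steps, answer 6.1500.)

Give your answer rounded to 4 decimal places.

Answer: 1.9500

Derivation:
Step 0: x=[4.7000] v=[0.0000]
Step 1: x=[4.5740] v=[-0.8400]
Step 2: x=[4.3296] v=[-1.6296]
Step 3: x=[3.9814] v=[-2.3214]
Step 4: x=[3.5503] v=[-2.8740]
Step 5: x=[3.0622] v=[-3.2541]
Step 6: x=[2.5464] v=[-3.4390]
Step 7: x=[2.0338] v=[-3.4176]
Step 8: x=[1.5551] v=[-3.1911]
Step 9: x=[1.1391] v=[-2.7731]
Step 10: x=[0.8108] v=[-2.1887]
Step 11: x=[0.5899] v=[-1.4730]
Step 12: x=[0.4896] v=[-0.6690]
Step 13: x=[0.5159] v=[0.1752]
First v>=0 after going negative at step 13, time=1.9500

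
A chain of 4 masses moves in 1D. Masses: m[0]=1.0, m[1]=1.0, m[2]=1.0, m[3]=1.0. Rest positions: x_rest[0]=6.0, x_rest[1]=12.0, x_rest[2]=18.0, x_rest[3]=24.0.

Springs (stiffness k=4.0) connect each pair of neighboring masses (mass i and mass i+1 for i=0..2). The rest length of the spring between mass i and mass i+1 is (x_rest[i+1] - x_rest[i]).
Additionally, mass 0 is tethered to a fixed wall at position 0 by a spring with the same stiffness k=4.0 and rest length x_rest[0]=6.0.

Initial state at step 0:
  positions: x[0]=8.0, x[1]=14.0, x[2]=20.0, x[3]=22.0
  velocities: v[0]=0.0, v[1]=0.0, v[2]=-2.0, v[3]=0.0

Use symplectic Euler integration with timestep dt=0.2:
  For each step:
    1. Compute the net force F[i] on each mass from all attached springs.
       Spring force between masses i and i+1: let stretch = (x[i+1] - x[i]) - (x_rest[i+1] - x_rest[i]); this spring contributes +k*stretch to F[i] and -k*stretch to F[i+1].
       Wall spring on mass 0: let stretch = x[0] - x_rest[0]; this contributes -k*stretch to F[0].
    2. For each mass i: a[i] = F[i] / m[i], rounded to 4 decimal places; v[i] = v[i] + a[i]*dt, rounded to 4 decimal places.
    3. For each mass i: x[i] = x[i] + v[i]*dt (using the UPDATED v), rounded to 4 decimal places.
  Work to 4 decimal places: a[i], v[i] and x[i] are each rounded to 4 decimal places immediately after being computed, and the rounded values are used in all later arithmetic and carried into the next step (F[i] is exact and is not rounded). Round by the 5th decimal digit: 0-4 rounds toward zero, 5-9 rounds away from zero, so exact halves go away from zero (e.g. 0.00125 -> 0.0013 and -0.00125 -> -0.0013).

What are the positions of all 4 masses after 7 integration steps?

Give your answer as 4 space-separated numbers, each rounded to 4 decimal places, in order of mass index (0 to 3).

Step 0: x=[8.0000 14.0000 20.0000 22.0000] v=[0.0000 0.0000 -2.0000 0.0000]
Step 1: x=[7.6800 14.0000 18.9600 22.6400] v=[-1.6000 0.0000 -5.2000 3.2000]
Step 2: x=[7.1424 13.7824 17.7152 23.6512] v=[-2.6880 -1.0880 -6.2240 5.0560]
Step 3: x=[6.5244 13.1316 16.7909 24.6726] v=[-3.0899 -3.2538 -4.6214 5.1072]
Step 4: x=[5.9197 12.0092 16.5422 25.3930] v=[-3.0237 -5.6121 -1.2435 3.6018]
Step 5: x=[5.3421 10.6377 16.9843 25.6572] v=[-2.8879 -6.8573 2.2107 1.3212]
Step 6: x=[4.7571 9.4344 17.7986 25.4938] v=[-2.9251 -6.0165 4.0717 -0.8171]
Step 7: x=[4.1593 8.8210 18.5059 25.0591] v=[-2.9889 -3.0670 3.5365 -2.1733]

Answer: 4.1593 8.8210 18.5059 25.0591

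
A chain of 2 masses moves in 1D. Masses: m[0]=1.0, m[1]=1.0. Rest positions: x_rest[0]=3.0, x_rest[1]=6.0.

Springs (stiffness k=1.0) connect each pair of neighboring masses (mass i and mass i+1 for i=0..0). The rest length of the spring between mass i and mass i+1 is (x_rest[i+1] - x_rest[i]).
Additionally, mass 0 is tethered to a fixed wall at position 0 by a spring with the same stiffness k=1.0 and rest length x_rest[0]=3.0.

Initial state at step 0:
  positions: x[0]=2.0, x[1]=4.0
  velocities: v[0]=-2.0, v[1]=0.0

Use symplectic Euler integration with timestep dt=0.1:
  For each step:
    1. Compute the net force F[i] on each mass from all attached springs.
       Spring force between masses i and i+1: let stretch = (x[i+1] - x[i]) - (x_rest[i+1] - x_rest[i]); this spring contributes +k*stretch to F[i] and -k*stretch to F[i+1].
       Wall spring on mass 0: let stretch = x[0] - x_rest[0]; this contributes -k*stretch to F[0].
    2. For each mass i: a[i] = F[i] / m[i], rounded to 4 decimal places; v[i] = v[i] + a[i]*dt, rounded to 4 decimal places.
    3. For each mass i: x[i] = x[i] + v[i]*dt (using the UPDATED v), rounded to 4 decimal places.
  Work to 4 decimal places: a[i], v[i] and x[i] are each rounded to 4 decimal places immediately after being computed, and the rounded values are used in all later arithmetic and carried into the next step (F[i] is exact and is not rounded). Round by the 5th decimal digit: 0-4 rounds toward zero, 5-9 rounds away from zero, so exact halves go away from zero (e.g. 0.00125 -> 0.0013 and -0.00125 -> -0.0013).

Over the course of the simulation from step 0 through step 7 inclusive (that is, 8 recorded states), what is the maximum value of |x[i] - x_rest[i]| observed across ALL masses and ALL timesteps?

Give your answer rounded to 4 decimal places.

Answer: 2.1762

Derivation:
Step 0: x=[2.0000 4.0000] v=[-2.0000 0.0000]
Step 1: x=[1.8000 4.0100] v=[-2.0000 0.1000]
Step 2: x=[1.6041 4.0279] v=[-1.9590 0.1790]
Step 3: x=[1.4164 4.0516] v=[-1.8770 0.2366]
Step 4: x=[1.2409 4.0789] v=[-1.7551 0.2731]
Step 5: x=[1.0814 4.1078] v=[-1.5954 0.2893]
Step 6: x=[0.9413 4.1365] v=[-1.4009 0.2867]
Step 7: x=[0.8238 4.1632] v=[-1.1755 0.2672]
Max displacement = 2.1762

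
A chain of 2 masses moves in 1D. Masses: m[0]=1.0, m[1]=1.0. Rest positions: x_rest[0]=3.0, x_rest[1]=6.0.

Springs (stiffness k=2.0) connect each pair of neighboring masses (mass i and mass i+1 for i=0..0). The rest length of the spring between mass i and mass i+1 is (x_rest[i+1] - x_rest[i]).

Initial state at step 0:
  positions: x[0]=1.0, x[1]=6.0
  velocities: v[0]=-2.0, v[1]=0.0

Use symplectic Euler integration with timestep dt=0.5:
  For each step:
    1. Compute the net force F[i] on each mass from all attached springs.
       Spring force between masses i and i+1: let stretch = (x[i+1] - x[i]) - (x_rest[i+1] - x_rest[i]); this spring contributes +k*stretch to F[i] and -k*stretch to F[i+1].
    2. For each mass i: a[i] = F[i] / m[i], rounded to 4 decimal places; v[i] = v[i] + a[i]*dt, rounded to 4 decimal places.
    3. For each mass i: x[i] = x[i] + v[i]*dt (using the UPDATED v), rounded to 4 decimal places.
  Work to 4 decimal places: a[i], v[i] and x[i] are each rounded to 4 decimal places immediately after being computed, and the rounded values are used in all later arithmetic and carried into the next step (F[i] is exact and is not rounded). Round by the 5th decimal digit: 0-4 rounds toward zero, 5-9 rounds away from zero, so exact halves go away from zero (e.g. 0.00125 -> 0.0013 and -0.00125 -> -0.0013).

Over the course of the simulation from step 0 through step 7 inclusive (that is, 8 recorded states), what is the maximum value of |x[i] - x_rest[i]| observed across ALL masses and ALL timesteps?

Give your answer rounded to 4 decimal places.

Step 0: x=[1.0000 6.0000] v=[-2.0000 0.0000]
Step 1: x=[1.0000 5.0000] v=[0.0000 -2.0000]
Step 2: x=[1.5000 3.5000] v=[1.0000 -3.0000]
Step 3: x=[1.5000 2.5000] v=[0.0000 -2.0000]
Step 4: x=[0.5000 2.5000] v=[-2.0000 0.0000]
Step 5: x=[-1.0000 3.0000] v=[-3.0000 1.0000]
Step 6: x=[-2.0000 3.0000] v=[-2.0000 0.0000]
Step 7: x=[-2.0000 2.0000] v=[0.0000 -2.0000]
Max displacement = 5.0000

Answer: 5.0000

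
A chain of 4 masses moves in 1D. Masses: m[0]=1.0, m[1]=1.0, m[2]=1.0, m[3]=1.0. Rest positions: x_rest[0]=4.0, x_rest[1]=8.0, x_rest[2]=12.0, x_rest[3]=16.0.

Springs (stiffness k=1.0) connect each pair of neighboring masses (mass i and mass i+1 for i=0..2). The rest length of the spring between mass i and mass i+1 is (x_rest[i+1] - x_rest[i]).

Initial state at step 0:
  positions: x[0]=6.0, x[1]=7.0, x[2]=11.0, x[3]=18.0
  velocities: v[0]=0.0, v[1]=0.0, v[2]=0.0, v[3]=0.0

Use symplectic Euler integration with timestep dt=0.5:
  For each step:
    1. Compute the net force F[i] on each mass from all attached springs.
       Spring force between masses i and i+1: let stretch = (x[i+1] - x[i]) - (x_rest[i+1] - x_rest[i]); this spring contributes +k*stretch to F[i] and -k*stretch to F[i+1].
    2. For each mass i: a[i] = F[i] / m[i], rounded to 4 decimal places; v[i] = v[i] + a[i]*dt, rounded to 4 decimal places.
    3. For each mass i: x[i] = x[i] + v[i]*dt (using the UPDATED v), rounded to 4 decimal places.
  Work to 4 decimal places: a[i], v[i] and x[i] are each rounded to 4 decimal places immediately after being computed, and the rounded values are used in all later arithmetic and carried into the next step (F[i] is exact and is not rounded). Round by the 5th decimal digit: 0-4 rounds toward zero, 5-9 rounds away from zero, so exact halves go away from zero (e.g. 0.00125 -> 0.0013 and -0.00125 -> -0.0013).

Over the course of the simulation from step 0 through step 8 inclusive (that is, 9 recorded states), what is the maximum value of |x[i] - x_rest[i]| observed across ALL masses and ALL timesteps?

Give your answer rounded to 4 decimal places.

Step 0: x=[6.0000 7.0000 11.0000 18.0000] v=[0.0000 0.0000 0.0000 0.0000]
Step 1: x=[5.2500 7.7500 11.7500 17.2500] v=[-1.5000 1.5000 1.5000 -1.5000]
Step 2: x=[4.1250 8.8750 12.8750 16.1250] v=[-2.2500 2.2500 2.2500 -2.2500]
Step 3: x=[3.1875 9.8125 13.8125 15.1875] v=[-1.8750 1.8750 1.8750 -1.8750]
Step 4: x=[2.9063 10.0938 14.0938 14.9063] v=[-0.5625 0.5625 0.5625 -0.5625]
Step 5: x=[3.4220 9.5782 13.5782 15.4220] v=[1.0313 -1.0313 -1.0313 1.0313]
Step 6: x=[4.4767 8.5235 12.5235 16.4767] v=[2.1094 -2.1094 -2.1094 2.1094]
Step 7: x=[5.5431 7.4571 11.4571 17.5431] v=[2.1328 -2.1328 -2.1328 2.1328]
Step 8: x=[6.0880 6.9122 10.9122 18.0880] v=[1.0898 -1.0898 -1.0898 1.0898]
Max displacement = 2.0938

Answer: 2.0938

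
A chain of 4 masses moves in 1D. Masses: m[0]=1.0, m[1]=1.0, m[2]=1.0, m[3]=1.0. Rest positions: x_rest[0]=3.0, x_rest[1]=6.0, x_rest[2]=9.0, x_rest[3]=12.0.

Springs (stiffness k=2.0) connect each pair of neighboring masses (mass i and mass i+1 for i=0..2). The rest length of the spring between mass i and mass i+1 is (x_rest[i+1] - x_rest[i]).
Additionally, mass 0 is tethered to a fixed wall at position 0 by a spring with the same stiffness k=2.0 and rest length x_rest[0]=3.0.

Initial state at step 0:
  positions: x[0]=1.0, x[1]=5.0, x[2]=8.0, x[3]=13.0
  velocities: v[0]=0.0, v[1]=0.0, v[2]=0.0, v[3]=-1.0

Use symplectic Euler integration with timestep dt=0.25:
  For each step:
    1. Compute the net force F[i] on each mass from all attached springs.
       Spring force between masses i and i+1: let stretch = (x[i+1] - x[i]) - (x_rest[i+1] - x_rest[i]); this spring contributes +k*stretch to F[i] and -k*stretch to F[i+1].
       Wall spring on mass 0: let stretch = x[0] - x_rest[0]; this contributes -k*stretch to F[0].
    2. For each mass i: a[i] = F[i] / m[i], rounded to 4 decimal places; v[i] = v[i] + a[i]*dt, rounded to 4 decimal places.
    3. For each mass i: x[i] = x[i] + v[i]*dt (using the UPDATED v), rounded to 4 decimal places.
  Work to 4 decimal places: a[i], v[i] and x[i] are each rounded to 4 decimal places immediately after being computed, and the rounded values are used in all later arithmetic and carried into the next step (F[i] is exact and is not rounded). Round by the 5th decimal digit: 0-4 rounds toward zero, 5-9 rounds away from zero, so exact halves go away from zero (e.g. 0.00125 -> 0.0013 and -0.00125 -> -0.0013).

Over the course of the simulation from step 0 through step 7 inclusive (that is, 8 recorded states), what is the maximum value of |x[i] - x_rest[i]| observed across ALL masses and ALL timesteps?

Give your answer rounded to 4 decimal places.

Answer: 2.1517

Derivation:
Step 0: x=[1.0000 5.0000 8.0000 13.0000] v=[0.0000 0.0000 0.0000 -1.0000]
Step 1: x=[1.3750 4.8750 8.2500 12.5000] v=[1.5000 -0.5000 1.0000 -2.0000]
Step 2: x=[2.0156 4.7344 8.6094 11.8438] v=[2.5625 -0.5625 1.4375 -2.6250]
Step 3: x=[2.7441 4.7383 8.8887 11.1583] v=[2.9141 0.0156 1.1172 -2.7422]
Step 4: x=[3.3789 5.0117 8.9329 10.5641] v=[2.5392 1.0937 0.1768 -2.3770]
Step 5: x=[3.7955 5.5712 8.6909 10.1410] v=[1.6662 2.2379 -0.9682 -1.6926]
Step 6: x=[3.9596 6.2987 8.2402 9.9116] v=[0.6563 2.9099 -1.8030 -0.9177]
Step 7: x=[3.9211 6.9765 7.7557 9.8483] v=[-0.1540 2.7111 -1.9381 -0.2534]
Max displacement = 2.1517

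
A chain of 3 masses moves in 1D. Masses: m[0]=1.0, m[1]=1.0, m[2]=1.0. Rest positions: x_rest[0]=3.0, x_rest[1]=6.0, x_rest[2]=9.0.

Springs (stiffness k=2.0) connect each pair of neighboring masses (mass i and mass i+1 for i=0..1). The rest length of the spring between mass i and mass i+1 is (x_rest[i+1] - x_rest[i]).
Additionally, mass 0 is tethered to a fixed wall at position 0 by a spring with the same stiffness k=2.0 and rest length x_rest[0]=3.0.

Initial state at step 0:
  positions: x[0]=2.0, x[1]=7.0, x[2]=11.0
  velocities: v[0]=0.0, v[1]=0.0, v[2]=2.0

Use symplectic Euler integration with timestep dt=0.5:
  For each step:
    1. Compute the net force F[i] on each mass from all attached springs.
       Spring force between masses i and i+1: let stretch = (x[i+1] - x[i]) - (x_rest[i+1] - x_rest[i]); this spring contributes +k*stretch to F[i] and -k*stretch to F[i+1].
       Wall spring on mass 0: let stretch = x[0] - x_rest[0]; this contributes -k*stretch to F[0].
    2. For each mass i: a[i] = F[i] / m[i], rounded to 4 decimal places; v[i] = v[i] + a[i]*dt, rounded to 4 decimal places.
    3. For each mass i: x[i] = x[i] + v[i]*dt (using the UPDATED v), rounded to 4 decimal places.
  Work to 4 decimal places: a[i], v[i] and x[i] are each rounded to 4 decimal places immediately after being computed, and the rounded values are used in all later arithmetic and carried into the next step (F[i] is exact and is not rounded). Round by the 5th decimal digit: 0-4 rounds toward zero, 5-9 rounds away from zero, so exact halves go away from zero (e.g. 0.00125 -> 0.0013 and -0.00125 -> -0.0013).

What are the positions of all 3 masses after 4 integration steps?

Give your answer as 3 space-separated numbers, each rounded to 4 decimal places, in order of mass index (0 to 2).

Step 0: x=[2.0000 7.0000 11.0000] v=[0.0000 0.0000 2.0000]
Step 1: x=[3.5000 6.5000 11.5000] v=[3.0000 -1.0000 1.0000]
Step 2: x=[4.7500 7.0000 11.0000] v=[2.5000 1.0000 -1.0000]
Step 3: x=[4.7500 8.3750 10.0000] v=[0.0000 2.7500 -2.0000]
Step 4: x=[4.1875 8.7500 9.6875] v=[-1.1250 0.7500 -0.6250]

Answer: 4.1875 8.7500 9.6875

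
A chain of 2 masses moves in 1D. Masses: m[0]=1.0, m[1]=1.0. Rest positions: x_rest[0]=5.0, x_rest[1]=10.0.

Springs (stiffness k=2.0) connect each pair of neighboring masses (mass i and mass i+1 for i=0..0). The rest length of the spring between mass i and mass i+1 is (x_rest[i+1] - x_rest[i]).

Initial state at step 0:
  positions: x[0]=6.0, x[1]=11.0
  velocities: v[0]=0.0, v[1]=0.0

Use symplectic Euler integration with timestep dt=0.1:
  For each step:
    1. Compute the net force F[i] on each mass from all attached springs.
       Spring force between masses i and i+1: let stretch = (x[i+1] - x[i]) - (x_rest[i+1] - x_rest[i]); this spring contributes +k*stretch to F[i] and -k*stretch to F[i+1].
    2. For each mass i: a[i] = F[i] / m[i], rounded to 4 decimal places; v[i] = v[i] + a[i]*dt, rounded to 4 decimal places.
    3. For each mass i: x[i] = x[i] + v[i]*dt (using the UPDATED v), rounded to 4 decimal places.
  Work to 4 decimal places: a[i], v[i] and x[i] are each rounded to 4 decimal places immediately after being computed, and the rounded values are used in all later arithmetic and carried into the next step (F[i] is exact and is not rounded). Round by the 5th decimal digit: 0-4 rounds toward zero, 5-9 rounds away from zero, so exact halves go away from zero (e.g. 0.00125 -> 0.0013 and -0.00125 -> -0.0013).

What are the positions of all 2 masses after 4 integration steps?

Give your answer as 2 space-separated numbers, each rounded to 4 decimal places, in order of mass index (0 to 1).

Step 0: x=[6.0000 11.0000] v=[0.0000 0.0000]
Step 1: x=[6.0000 11.0000] v=[0.0000 0.0000]
Step 2: x=[6.0000 11.0000] v=[0.0000 0.0000]
Step 3: x=[6.0000 11.0000] v=[0.0000 0.0000]
Step 4: x=[6.0000 11.0000] v=[0.0000 0.0000]

Answer: 6.0000 11.0000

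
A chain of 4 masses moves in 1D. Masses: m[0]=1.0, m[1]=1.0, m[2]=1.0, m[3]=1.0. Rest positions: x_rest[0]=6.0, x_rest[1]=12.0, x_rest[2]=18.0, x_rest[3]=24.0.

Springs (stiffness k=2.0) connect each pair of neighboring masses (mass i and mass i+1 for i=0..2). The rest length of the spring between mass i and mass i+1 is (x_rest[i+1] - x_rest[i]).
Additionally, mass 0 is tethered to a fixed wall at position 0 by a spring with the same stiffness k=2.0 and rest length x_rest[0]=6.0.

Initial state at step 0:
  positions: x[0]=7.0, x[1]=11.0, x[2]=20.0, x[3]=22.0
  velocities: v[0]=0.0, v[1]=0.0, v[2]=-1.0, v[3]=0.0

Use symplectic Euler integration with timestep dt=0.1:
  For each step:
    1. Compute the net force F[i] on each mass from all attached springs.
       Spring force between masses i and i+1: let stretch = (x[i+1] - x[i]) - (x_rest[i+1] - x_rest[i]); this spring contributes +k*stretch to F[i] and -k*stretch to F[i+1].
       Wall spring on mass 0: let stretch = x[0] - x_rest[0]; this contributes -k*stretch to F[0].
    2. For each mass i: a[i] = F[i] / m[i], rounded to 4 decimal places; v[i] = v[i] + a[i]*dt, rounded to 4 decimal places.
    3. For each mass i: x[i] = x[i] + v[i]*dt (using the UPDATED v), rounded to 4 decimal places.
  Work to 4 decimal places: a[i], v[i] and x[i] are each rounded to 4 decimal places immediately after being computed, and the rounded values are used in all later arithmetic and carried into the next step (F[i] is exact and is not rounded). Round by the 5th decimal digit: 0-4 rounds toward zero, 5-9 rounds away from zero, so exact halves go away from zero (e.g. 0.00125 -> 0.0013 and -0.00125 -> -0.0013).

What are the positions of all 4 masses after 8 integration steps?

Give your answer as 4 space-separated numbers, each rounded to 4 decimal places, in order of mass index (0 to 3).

Step 0: x=[7.0000 11.0000 20.0000 22.0000] v=[0.0000 0.0000 -1.0000 0.0000]
Step 1: x=[6.9400 11.1000 19.7600 22.0800] v=[-0.6000 1.0000 -2.4000 0.8000]
Step 2: x=[6.8244 11.2900 19.3932 22.2336] v=[-1.1560 1.9000 -3.6680 1.5360]
Step 3: x=[6.6616 11.5528 18.9211 22.4504] v=[-1.6278 2.6275 -4.7206 2.1679]
Step 4: x=[6.4634 11.8651 18.3723 22.7166] v=[-1.9819 3.1229 -5.4884 2.6620]
Step 5: x=[6.2440 12.1995 17.7802 23.0159] v=[-2.1942 3.3440 -5.9210 2.9931]
Step 6: x=[6.0188 12.5264 17.1812 23.3305] v=[-2.2519 3.2690 -5.9900 3.1460]
Step 7: x=[5.8034 12.8162 16.6121 23.6421] v=[-2.1541 2.8984 -5.6911 3.1161]
Step 8: x=[5.6122 13.0417 16.1077 23.9331] v=[-1.9122 2.2550 -5.0443 2.9101]

Answer: 5.6122 13.0417 16.1077 23.9331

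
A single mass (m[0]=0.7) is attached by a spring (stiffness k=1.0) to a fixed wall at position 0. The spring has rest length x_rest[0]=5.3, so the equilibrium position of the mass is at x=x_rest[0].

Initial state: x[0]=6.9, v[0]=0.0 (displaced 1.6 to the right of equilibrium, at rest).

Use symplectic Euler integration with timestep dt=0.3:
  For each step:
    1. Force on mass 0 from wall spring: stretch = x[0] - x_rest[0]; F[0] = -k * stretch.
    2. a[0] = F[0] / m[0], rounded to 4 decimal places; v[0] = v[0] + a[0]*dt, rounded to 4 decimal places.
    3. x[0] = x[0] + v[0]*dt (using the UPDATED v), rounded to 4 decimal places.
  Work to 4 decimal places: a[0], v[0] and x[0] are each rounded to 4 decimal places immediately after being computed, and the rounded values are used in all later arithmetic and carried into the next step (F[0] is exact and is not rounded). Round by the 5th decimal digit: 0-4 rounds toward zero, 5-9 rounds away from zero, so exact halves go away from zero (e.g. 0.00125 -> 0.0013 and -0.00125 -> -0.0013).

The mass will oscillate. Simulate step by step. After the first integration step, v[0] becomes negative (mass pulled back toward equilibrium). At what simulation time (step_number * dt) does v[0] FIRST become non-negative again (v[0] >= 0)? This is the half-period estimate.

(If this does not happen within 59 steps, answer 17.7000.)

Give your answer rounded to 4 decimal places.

Step 0: x=[6.9000] v=[0.0000]
Step 1: x=[6.6943] v=[-0.6857]
Step 2: x=[6.3093] v=[-1.2833]
Step 3: x=[5.7945] v=[-1.7159]
Step 4: x=[5.2162] v=[-1.9278]
Step 5: x=[4.6486] v=[-1.8919]
Step 6: x=[4.1648] v=[-1.6127]
Step 7: x=[3.8269] v=[-1.1262]
Step 8: x=[3.6784] v=[-0.4949]
Step 9: x=[3.7384] v=[0.2001]
First v>=0 after going negative at step 9, time=2.7000

Answer: 2.7000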